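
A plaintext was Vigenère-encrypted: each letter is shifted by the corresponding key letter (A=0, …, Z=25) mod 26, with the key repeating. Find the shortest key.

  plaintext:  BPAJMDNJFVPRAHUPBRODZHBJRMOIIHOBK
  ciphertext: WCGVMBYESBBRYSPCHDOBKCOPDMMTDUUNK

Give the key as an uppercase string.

  i= 0: W-B = 21 → V
  i= 1: C-P = 13 → N
  i= 2: G-A =  6 → G
  i= 3: V-J = 12 → M
  i= 4: M-M =  0 → A
  i= 5: B-D = 24 → Y
  i= 6: Y-N = 11 → L
  i= 7: E-J = 21 → V
  i= 8: S-F = 13 → N
  i= 9: B-V =  6 → G
  i=10: B-P = 12 → M
  i=11: R-R =  0 → A
  i=12: Y-A = 24 → Y
  i=13: S-H = 11 → L
  i=14: P-U = 21 → V
  i=15: C-P = 13 → N
  i=16: H-B =  6 → G
  i=17: D-R = 12 → M
  i=18: O-O =  0 → A
  i=19: B-D = 24 → Y
  i=20: K-Z = 11 → L
  i=21: C-H = 21 → V
  i=22: O-B = 13 → N
  i=23: P-J =  6 → G
  i=24: D-R = 12 → M
  i=25: M-M =  0 → A
  i=26: M-O = 24 → Y
  i=27: T-I = 11 → L
  i=28: D-I = 21 → V
  i=29: U-H = 13 → N
  i=30: U-O =  6 → G
  i=31: N-B = 12 → M
  i=32: K-K =  0 → A
  shifts repeat with period 7: VNGMAYL

VNGMAYL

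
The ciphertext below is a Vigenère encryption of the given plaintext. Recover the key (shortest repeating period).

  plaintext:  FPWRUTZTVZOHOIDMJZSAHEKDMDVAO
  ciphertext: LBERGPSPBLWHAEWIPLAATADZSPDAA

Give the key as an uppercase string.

  i= 0: L-F =  6 → G
  i= 1: B-P = 12 → M
  i= 2: E-W =  8 → I
  i= 3: R-R =  0 → A
  i= 4: G-U = 12 → M
  i= 5: P-T = 22 → W
  i= 6: S-Z = 19 → T
  i= 7: P-T = 22 → W
  i= 8: B-V =  6 → G
  i= 9: L-Z = 12 → M
  i=10: W-O =  8 → I
  i=11: H-H =  0 → A
  i=12: A-O = 12 → M
  i=13: E-I = 22 → W
  i=14: W-D = 19 → T
  i=15: I-M = 22 → W
  i=16: P-J =  6 → G
  i=17: L-Z = 12 → M
  i=18: A-S =  8 → I
  i=19: A-A =  0 → A
  i=20: T-H = 12 → M
  i=21: A-E = 22 → W
  i=22: D-K = 19 → T
  i=23: Z-D = 22 → W
  i=24: S-M =  6 → G
  i=25: P-D = 12 → M
  i=26: D-V =  8 → I
  i=27: A-A =  0 → A
  i=28: A-O = 12 → M
  shifts repeat with period 8: GMIAMWTW

GMIAMWTW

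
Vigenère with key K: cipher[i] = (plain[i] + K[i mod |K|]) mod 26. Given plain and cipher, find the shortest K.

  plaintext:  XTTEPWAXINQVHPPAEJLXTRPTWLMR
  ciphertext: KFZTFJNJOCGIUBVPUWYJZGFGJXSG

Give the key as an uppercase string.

NMGPQN

  i= 0: K-X = 13 → N
  i= 1: F-T = 12 → M
  i= 2: Z-T =  6 → G
  i= 3: T-E = 15 → P
  i= 4: F-P = 16 → Q
  i= 5: J-W = 13 → N
  i= 6: N-A = 13 → N
  i= 7: J-X = 12 → M
  i= 8: O-I =  6 → G
  i= 9: C-N = 15 → P
  i=10: G-Q = 16 → Q
  i=11: I-V = 13 → N
  i=12: U-H = 13 → N
  i=13: B-P = 12 → M
  i=14: V-P =  6 → G
  i=15: P-A = 15 → P
  i=16: U-E = 16 → Q
  i=17: W-J = 13 → N
  i=18: Y-L = 13 → N
  i=19: J-X = 12 → M
  i=20: Z-T =  6 → G
  i=21: G-R = 15 → P
  i=22: F-P = 16 → Q
  i=23: G-T = 13 → N
  i=24: J-W = 13 → N
  i=25: X-L = 12 → M
  i=26: S-M =  6 → G
  i=27: G-R = 15 → P
  shifts repeat with period 6: NMGPQN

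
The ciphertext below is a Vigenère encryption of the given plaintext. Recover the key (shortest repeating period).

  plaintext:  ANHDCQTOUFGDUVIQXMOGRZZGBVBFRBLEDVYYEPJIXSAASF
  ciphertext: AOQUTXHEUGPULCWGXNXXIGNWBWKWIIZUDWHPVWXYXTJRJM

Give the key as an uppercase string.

ABJRRHOQ

  i= 0: A-A =  0 → A
  i= 1: O-N =  1 → B
  i= 2: Q-H =  9 → J
  i= 3: U-D = 17 → R
  i= 4: T-C = 17 → R
  i= 5: X-Q =  7 → H
  i= 6: H-T = 14 → O
  i= 7: E-O = 16 → Q
  i= 8: U-U =  0 → A
  i= 9: G-F =  1 → B
  i=10: P-G =  9 → J
  i=11: U-D = 17 → R
  i=12: L-U = 17 → R
  i=13: C-V =  7 → H
  i=14: W-I = 14 → O
  i=15: G-Q = 16 → Q
  i=16: X-X =  0 → A
  i=17: N-M =  1 → B
  i=18: X-O =  9 → J
  i=19: X-G = 17 → R
  i=20: I-R = 17 → R
  i=21: G-Z =  7 → H
  i=22: N-Z = 14 → O
  i=23: W-G = 16 → Q
  i=24: B-B =  0 → A
  i=25: W-V =  1 → B
  i=26: K-B =  9 → J
  i=27: W-F = 17 → R
  i=28: I-R = 17 → R
  i=29: I-B =  7 → H
  i=30: Z-L = 14 → O
  i=31: U-E = 16 → Q
  i=32: D-D =  0 → A
  i=33: W-V =  1 → B
  i=34: H-Y =  9 → J
  i=35: P-Y = 17 → R
  i=36: V-E = 17 → R
  i=37: W-P =  7 → H
  i=38: X-J = 14 → O
  i=39: Y-I = 16 → Q
  i=40: X-X =  0 → A
  i=41: T-S =  1 → B
  i=42: J-A =  9 → J
  i=43: R-A = 17 → R
  i=44: J-S = 17 → R
  i=45: M-F =  7 → H
  shifts repeat with period 8: ABJRRHOQ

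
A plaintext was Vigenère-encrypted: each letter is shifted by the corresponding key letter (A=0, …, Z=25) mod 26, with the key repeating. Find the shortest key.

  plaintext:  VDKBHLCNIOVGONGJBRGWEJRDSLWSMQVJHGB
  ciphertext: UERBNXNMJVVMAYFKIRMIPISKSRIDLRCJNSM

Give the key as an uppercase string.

ZBHAGML

  i= 0: U-V = 25 → Z
  i= 1: E-D =  1 → B
  i= 2: R-K =  7 → H
  i= 3: B-B =  0 → A
  i= 4: N-H =  6 → G
  i= 5: X-L = 12 → M
  i= 6: N-C = 11 → L
  i= 7: M-N = 25 → Z
  i= 8: J-I =  1 → B
  i= 9: V-O =  7 → H
  i=10: V-V =  0 → A
  i=11: M-G =  6 → G
  i=12: A-O = 12 → M
  i=13: Y-N = 11 → L
  i=14: F-G = 25 → Z
  i=15: K-J =  1 → B
  i=16: I-B =  7 → H
  i=17: R-R =  0 → A
  i=18: M-G =  6 → G
  i=19: I-W = 12 → M
  i=20: P-E = 11 → L
  i=21: I-J = 25 → Z
  i=22: S-R =  1 → B
  i=23: K-D =  7 → H
  i=24: S-S =  0 → A
  i=25: R-L =  6 → G
  i=26: I-W = 12 → M
  i=27: D-S = 11 → L
  i=28: L-M = 25 → Z
  i=29: R-Q =  1 → B
  i=30: C-V =  7 → H
  i=31: J-J =  0 → A
  i=32: N-H =  6 → G
  i=33: S-G = 12 → M
  i=34: M-B = 11 → L
  shifts repeat with period 7: ZBHAGML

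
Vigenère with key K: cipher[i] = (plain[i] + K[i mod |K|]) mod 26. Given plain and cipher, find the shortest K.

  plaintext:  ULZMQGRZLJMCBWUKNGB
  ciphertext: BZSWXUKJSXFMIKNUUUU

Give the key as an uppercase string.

HOTK

  i= 0: B-U =  7 → H
  i= 1: Z-L = 14 → O
  i= 2: S-Z = 19 → T
  i= 3: W-M = 10 → K
  i= 4: X-Q =  7 → H
  i= 5: U-G = 14 → O
  i= 6: K-R = 19 → T
  i= 7: J-Z = 10 → K
  i= 8: S-L =  7 → H
  i= 9: X-J = 14 → O
  i=10: F-M = 19 → T
  i=11: M-C = 10 → K
  i=12: I-B =  7 → H
  i=13: K-W = 14 → O
  i=14: N-U = 19 → T
  i=15: U-K = 10 → K
  i=16: U-N =  7 → H
  i=17: U-G = 14 → O
  i=18: U-B = 19 → T
  shifts repeat with period 4: HOTK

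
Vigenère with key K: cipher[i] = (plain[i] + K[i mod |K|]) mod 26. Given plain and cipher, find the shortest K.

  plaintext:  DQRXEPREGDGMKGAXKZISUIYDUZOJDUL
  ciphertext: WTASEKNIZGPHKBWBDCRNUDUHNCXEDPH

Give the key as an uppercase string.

  i= 0: W-D = 19 → T
  i= 1: T-Q =  3 → D
  i= 2: A-R =  9 → J
  i= 3: S-X = 21 → V
  i= 4: E-E =  0 → A
  i= 5: K-P = 21 → V
  i= 6: N-R = 22 → W
  i= 7: I-E =  4 → E
  i= 8: Z-G = 19 → T
  i= 9: G-D =  3 → D
  i=10: P-G =  9 → J
  i=11: H-M = 21 → V
  i=12: K-K =  0 → A
  i=13: B-G = 21 → V
  i=14: W-A = 22 → W
  i=15: B-X =  4 → E
  i=16: D-K = 19 → T
  i=17: C-Z =  3 → D
  i=18: R-I =  9 → J
  i=19: N-S = 21 → V
  i=20: U-U =  0 → A
  i=21: D-I = 21 → V
  i=22: U-Y = 22 → W
  i=23: H-D =  4 → E
  i=24: N-U = 19 → T
  i=25: C-Z =  3 → D
  i=26: X-O =  9 → J
  i=27: E-J = 21 → V
  i=28: D-D =  0 → A
  i=29: P-U = 21 → V
  i=30: H-L = 22 → W
  shifts repeat with period 8: TDJVAVWE

TDJVAVWE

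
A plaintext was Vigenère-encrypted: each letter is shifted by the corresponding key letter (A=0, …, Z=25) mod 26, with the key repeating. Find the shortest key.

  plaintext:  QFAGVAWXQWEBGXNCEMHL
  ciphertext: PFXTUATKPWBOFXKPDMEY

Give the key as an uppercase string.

ZAXN

  i= 0: P-Q = 25 → Z
  i= 1: F-F =  0 → A
  i= 2: X-A = 23 → X
  i= 3: T-G = 13 → N
  i= 4: U-V = 25 → Z
  i= 5: A-A =  0 → A
  i= 6: T-W = 23 → X
  i= 7: K-X = 13 → N
  i= 8: P-Q = 25 → Z
  i= 9: W-W =  0 → A
  i=10: B-E = 23 → X
  i=11: O-B = 13 → N
  i=12: F-G = 25 → Z
  i=13: X-X =  0 → A
  i=14: K-N = 23 → X
  i=15: P-C = 13 → N
  i=16: D-E = 25 → Z
  i=17: M-M =  0 → A
  i=18: E-H = 23 → X
  i=19: Y-L = 13 → N
  shifts repeat with period 4: ZAXN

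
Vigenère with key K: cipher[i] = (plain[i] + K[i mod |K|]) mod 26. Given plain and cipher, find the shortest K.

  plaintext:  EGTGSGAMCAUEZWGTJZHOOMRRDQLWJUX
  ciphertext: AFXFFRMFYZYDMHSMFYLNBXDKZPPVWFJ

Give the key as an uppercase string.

WZEZNLMT

  i= 0: A-E = 22 → W
  i= 1: F-G = 25 → Z
  i= 2: X-T =  4 → E
  i= 3: F-G = 25 → Z
  i= 4: F-S = 13 → N
  i= 5: R-G = 11 → L
  i= 6: M-A = 12 → M
  i= 7: F-M = 19 → T
  i= 8: Y-C = 22 → W
  i= 9: Z-A = 25 → Z
  i=10: Y-U =  4 → E
  i=11: D-E = 25 → Z
  i=12: M-Z = 13 → N
  i=13: H-W = 11 → L
  i=14: S-G = 12 → M
  i=15: M-T = 19 → T
  i=16: F-J = 22 → W
  i=17: Y-Z = 25 → Z
  i=18: L-H =  4 → E
  i=19: N-O = 25 → Z
  i=20: B-O = 13 → N
  i=21: X-M = 11 → L
  i=22: D-R = 12 → M
  i=23: K-R = 19 → T
  i=24: Z-D = 22 → W
  i=25: P-Q = 25 → Z
  i=26: P-L =  4 → E
  i=27: V-W = 25 → Z
  i=28: W-J = 13 → N
  i=29: F-U = 11 → L
  i=30: J-X = 12 → M
  shifts repeat with period 8: WZEZNLMT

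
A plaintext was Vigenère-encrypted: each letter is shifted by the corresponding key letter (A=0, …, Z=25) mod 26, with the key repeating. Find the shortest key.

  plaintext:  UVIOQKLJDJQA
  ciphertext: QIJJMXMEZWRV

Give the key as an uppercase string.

  i= 0: Q-U = 22 → W
  i= 1: I-V = 13 → N
  i= 2: J-I =  1 → B
  i= 3: J-O = 21 → V
  i= 4: M-Q = 22 → W
  i= 5: X-K = 13 → N
  i= 6: M-L =  1 → B
  i= 7: E-J = 21 → V
  i= 8: Z-D = 22 → W
  i= 9: W-J = 13 → N
  i=10: R-Q =  1 → B
  i=11: V-A = 21 → V
  shifts repeat with period 4: WNBV

WNBV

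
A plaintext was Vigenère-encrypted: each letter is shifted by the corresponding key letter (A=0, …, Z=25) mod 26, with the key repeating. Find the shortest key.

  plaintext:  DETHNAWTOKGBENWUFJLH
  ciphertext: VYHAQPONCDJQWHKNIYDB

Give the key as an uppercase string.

  i= 0: V-D = 18 → S
  i= 1: Y-E = 20 → U
  i= 2: H-T = 14 → O
  i= 3: A-H = 19 → T
  i= 4: Q-N =  3 → D
  i= 5: P-A = 15 → P
  i= 6: O-W = 18 → S
  i= 7: N-T = 20 → U
  i= 8: C-O = 14 → O
  i= 9: D-K = 19 → T
  i=10: J-G =  3 → D
  i=11: Q-B = 15 → P
  i=12: W-E = 18 → S
  i=13: H-N = 20 → U
  i=14: K-W = 14 → O
  i=15: N-U = 19 → T
  i=16: I-F =  3 → D
  i=17: Y-J = 15 → P
  i=18: D-L = 18 → S
  i=19: B-H = 20 → U
  shifts repeat with period 6: SUOTDP

SUOTDP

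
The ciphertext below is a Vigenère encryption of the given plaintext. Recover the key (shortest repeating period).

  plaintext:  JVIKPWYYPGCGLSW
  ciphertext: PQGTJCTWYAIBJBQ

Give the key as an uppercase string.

  i= 0: P-J =  6 → G
  i= 1: Q-V = 21 → V
  i= 2: G-I = 24 → Y
  i= 3: T-K =  9 → J
  i= 4: J-P = 20 → U
  i= 5: C-W =  6 → G
  i= 6: T-Y = 21 → V
  i= 7: W-Y = 24 → Y
  i= 8: Y-P =  9 → J
  i= 9: A-G = 20 → U
  i=10: I-C =  6 → G
  i=11: B-G = 21 → V
  i=12: J-L = 24 → Y
  i=13: B-S =  9 → J
  i=14: Q-W = 20 → U
  shifts repeat with period 5: GVYJU

GVYJU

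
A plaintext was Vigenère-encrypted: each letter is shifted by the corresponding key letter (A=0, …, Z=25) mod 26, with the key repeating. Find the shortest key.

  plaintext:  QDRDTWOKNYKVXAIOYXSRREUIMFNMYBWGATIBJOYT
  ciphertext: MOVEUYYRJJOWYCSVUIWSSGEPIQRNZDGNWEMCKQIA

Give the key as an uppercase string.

  i= 0: M-Q = 22 → W
  i= 1: O-D = 11 → L
  i= 2: V-R =  4 → E
  i= 3: E-D =  1 → B
  i= 4: U-T =  1 → B
  i= 5: Y-W =  2 → C
  i= 6: Y-O = 10 → K
  i= 7: R-K =  7 → H
  i= 8: J-N = 22 → W
  i= 9: J-Y = 11 → L
  i=10: O-K =  4 → E
  i=11: W-V =  1 → B
  i=12: Y-X =  1 → B
  i=13: C-A =  2 → C
  i=14: S-I = 10 → K
  i=15: V-O =  7 → H
  i=16: U-Y = 22 → W
  i=17: I-X = 11 → L
  i=18: W-S =  4 → E
  i=19: S-R =  1 → B
  i=20: S-R =  1 → B
  i=21: G-E =  2 → C
  i=22: E-U = 10 → K
  i=23: P-I =  7 → H
  i=24: I-M = 22 → W
  i=25: Q-F = 11 → L
  i=26: R-N =  4 → E
  i=27: N-M =  1 → B
  i=28: Z-Y =  1 → B
  i=29: D-B =  2 → C
  i=30: G-W = 10 → K
  i=31: N-G =  7 → H
  i=32: W-A = 22 → W
  i=33: E-T = 11 → L
  i=34: M-I =  4 → E
  i=35: C-B =  1 → B
  i=36: K-J =  1 → B
  i=37: Q-O =  2 → C
  i=38: I-Y = 10 → K
  i=39: A-T =  7 → H
  shifts repeat with period 8: WLEBBCKH

WLEBBCKH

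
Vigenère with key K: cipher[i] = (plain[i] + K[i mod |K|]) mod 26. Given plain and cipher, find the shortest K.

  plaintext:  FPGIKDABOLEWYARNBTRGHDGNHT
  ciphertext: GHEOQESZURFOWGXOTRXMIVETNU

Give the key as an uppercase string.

BSYGG

  i= 0: G-F =  1 → B
  i= 1: H-P = 18 → S
  i= 2: E-G = 24 → Y
  i= 3: O-I =  6 → G
  i= 4: Q-K =  6 → G
  i= 5: E-D =  1 → B
  i= 6: S-A = 18 → S
  i= 7: Z-B = 24 → Y
  i= 8: U-O =  6 → G
  i= 9: R-L =  6 → G
  i=10: F-E =  1 → B
  i=11: O-W = 18 → S
  i=12: W-Y = 24 → Y
  i=13: G-A =  6 → G
  i=14: X-R =  6 → G
  i=15: O-N =  1 → B
  i=16: T-B = 18 → S
  i=17: R-T = 24 → Y
  i=18: X-R =  6 → G
  i=19: M-G =  6 → G
  i=20: I-H =  1 → B
  i=21: V-D = 18 → S
  i=22: E-G = 24 → Y
  i=23: T-N =  6 → G
  i=24: N-H =  6 → G
  i=25: U-T =  1 → B
  shifts repeat with period 5: BSYGG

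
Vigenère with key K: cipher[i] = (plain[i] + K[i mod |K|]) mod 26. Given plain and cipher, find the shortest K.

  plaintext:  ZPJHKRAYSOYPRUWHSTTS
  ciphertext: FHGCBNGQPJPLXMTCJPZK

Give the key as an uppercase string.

GSXVRW

  i= 0: F-Z =  6 → G
  i= 1: H-P = 18 → S
  i= 2: G-J = 23 → X
  i= 3: C-H = 21 → V
  i= 4: B-K = 17 → R
  i= 5: N-R = 22 → W
  i= 6: G-A =  6 → G
  i= 7: Q-Y = 18 → S
  i= 8: P-S = 23 → X
  i= 9: J-O = 21 → V
  i=10: P-Y = 17 → R
  i=11: L-P = 22 → W
  i=12: X-R =  6 → G
  i=13: M-U = 18 → S
  i=14: T-W = 23 → X
  i=15: C-H = 21 → V
  i=16: J-S = 17 → R
  i=17: P-T = 22 → W
  i=18: Z-T =  6 → G
  i=19: K-S = 18 → S
  shifts repeat with period 6: GSXVRW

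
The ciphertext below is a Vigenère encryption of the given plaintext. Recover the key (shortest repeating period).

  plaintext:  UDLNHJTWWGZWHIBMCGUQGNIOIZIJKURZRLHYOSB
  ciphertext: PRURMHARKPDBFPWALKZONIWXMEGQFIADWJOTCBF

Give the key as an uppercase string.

VOJEFYH

  i= 0: P-U = 21 → V
  i= 1: R-D = 14 → O
  i= 2: U-L =  9 → J
  i= 3: R-N =  4 → E
  i= 4: M-H =  5 → F
  i= 5: H-J = 24 → Y
  i= 6: A-T =  7 → H
  i= 7: R-W = 21 → V
  i= 8: K-W = 14 → O
  i= 9: P-G =  9 → J
  i=10: D-Z =  4 → E
  i=11: B-W =  5 → F
  i=12: F-H = 24 → Y
  i=13: P-I =  7 → H
  i=14: W-B = 21 → V
  i=15: A-M = 14 → O
  i=16: L-C =  9 → J
  i=17: K-G =  4 → E
  i=18: Z-U =  5 → F
  i=19: O-Q = 24 → Y
  i=20: N-G =  7 → H
  i=21: I-N = 21 → V
  i=22: W-I = 14 → O
  i=23: X-O =  9 → J
  i=24: M-I =  4 → E
  i=25: E-Z =  5 → F
  i=26: G-I = 24 → Y
  i=27: Q-J =  7 → H
  i=28: F-K = 21 → V
  i=29: I-U = 14 → O
  i=30: A-R =  9 → J
  i=31: D-Z =  4 → E
  i=32: W-R =  5 → F
  i=33: J-L = 24 → Y
  i=34: O-H =  7 → H
  i=35: T-Y = 21 → V
  i=36: C-O = 14 → O
  i=37: B-S =  9 → J
  i=38: F-B =  4 → E
  shifts repeat with period 7: VOJEFYH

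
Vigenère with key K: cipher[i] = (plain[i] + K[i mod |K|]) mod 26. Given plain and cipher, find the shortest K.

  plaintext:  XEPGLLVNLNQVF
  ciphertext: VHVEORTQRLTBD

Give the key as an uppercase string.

YDG

  i= 0: V-X = 24 → Y
  i= 1: H-E =  3 → D
  i= 2: V-P =  6 → G
  i= 3: E-G = 24 → Y
  i= 4: O-L =  3 → D
  i= 5: R-L =  6 → G
  i= 6: T-V = 24 → Y
  i= 7: Q-N =  3 → D
  i= 8: R-L =  6 → G
  i= 9: L-N = 24 → Y
  i=10: T-Q =  3 → D
  i=11: B-V =  6 → G
  i=12: D-F = 24 → Y
  shifts repeat with period 3: YDG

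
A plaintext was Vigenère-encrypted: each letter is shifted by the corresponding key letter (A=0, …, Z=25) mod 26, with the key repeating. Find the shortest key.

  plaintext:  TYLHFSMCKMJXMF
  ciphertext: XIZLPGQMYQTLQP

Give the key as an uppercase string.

EKO

  i= 0: X-T =  4 → E
  i= 1: I-Y = 10 → K
  i= 2: Z-L = 14 → O
  i= 3: L-H =  4 → E
  i= 4: P-F = 10 → K
  i= 5: G-S = 14 → O
  i= 6: Q-M =  4 → E
  i= 7: M-C = 10 → K
  i= 8: Y-K = 14 → O
  i= 9: Q-M =  4 → E
  i=10: T-J = 10 → K
  i=11: L-X = 14 → O
  i=12: Q-M =  4 → E
  i=13: P-F = 10 → K
  shifts repeat with period 3: EKO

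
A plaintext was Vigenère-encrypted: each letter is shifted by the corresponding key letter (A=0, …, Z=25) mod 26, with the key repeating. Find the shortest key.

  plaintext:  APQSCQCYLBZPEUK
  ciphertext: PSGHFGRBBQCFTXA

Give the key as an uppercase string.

PDQ

  i= 0: P-A = 15 → P
  i= 1: S-P =  3 → D
  i= 2: G-Q = 16 → Q
  i= 3: H-S = 15 → P
  i= 4: F-C =  3 → D
  i= 5: G-Q = 16 → Q
  i= 6: R-C = 15 → P
  i= 7: B-Y =  3 → D
  i= 8: B-L = 16 → Q
  i= 9: Q-B = 15 → P
  i=10: C-Z =  3 → D
  i=11: F-P = 16 → Q
  i=12: T-E = 15 → P
  i=13: X-U =  3 → D
  i=14: A-K = 16 → Q
  shifts repeat with period 3: PDQ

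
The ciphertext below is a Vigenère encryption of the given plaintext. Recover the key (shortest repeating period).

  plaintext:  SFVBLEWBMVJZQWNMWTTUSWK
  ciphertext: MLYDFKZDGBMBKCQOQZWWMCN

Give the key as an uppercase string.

UGDC

  i= 0: M-S = 20 → U
  i= 1: L-F =  6 → G
  i= 2: Y-V =  3 → D
  i= 3: D-B =  2 → C
  i= 4: F-L = 20 → U
  i= 5: K-E =  6 → G
  i= 6: Z-W =  3 → D
  i= 7: D-B =  2 → C
  i= 8: G-M = 20 → U
  i= 9: B-V =  6 → G
  i=10: M-J =  3 → D
  i=11: B-Z =  2 → C
  i=12: K-Q = 20 → U
  i=13: C-W =  6 → G
  i=14: Q-N =  3 → D
  i=15: O-M =  2 → C
  i=16: Q-W = 20 → U
  i=17: Z-T =  6 → G
  i=18: W-T =  3 → D
  i=19: W-U =  2 → C
  i=20: M-S = 20 → U
  i=21: C-W =  6 → G
  i=22: N-K =  3 → D
  shifts repeat with period 4: UGDC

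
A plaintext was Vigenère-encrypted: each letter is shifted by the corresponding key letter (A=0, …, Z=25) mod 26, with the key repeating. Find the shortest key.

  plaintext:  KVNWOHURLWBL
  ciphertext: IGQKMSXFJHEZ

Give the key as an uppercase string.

YLDO

  i= 0: I-K = 24 → Y
  i= 1: G-V = 11 → L
  i= 2: Q-N =  3 → D
  i= 3: K-W = 14 → O
  i= 4: M-O = 24 → Y
  i= 5: S-H = 11 → L
  i= 6: X-U =  3 → D
  i= 7: F-R = 14 → O
  i= 8: J-L = 24 → Y
  i= 9: H-W = 11 → L
  i=10: E-B =  3 → D
  i=11: Z-L = 14 → O
  shifts repeat with period 4: YLDO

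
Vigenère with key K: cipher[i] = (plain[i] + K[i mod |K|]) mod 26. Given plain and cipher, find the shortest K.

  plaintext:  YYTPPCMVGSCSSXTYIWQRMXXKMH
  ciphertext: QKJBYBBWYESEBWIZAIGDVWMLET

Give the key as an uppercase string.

SMQMJZPB

  i= 0: Q-Y = 18 → S
  i= 1: K-Y = 12 → M
  i= 2: J-T = 16 → Q
  i= 3: B-P = 12 → M
  i= 4: Y-P =  9 → J
  i= 5: B-C = 25 → Z
  i= 6: B-M = 15 → P
  i= 7: W-V =  1 → B
  i= 8: Y-G = 18 → S
  i= 9: E-S = 12 → M
  i=10: S-C = 16 → Q
  i=11: E-S = 12 → M
  i=12: B-S =  9 → J
  i=13: W-X = 25 → Z
  i=14: I-T = 15 → P
  i=15: Z-Y =  1 → B
  i=16: A-I = 18 → S
  i=17: I-W = 12 → M
  i=18: G-Q = 16 → Q
  i=19: D-R = 12 → M
  i=20: V-M =  9 → J
  i=21: W-X = 25 → Z
  i=22: M-X = 15 → P
  i=23: L-K =  1 → B
  i=24: E-M = 18 → S
  i=25: T-H = 12 → M
  shifts repeat with period 8: SMQMJZPB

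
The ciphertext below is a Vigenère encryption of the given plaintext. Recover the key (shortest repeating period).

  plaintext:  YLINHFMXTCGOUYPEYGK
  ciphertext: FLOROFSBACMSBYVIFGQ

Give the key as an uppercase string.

  i= 0: F-Y =  7 → H
  i= 1: L-L =  0 → A
  i= 2: O-I =  6 → G
  i= 3: R-N =  4 → E
  i= 4: O-H =  7 → H
  i= 5: F-F =  0 → A
  i= 6: S-M =  6 → G
  i= 7: B-X =  4 → E
  i= 8: A-T =  7 → H
  i= 9: C-C =  0 → A
  i=10: M-G =  6 → G
  i=11: S-O =  4 → E
  i=12: B-U =  7 → H
  i=13: Y-Y =  0 → A
  i=14: V-P =  6 → G
  i=15: I-E =  4 → E
  i=16: F-Y =  7 → H
  i=17: G-G =  0 → A
  i=18: Q-K =  6 → G
  shifts repeat with period 4: HAGE

HAGE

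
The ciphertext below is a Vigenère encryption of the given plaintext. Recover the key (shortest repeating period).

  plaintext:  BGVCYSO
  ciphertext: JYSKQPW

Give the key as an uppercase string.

ISX

  i= 0: J-B =  8 → I
  i= 1: Y-G = 18 → S
  i= 2: S-V = 23 → X
  i= 3: K-C =  8 → I
  i= 4: Q-Y = 18 → S
  i= 5: P-S = 23 → X
  i= 6: W-O =  8 → I
  shifts repeat with period 3: ISX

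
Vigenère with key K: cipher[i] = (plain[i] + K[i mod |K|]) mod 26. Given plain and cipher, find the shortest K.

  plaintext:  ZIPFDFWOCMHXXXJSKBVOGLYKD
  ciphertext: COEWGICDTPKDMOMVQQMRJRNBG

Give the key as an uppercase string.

  i= 0: C-Z =  3 → D
  i= 1: O-I =  6 → G
  i= 2: E-P = 15 → P
  i= 3: W-F = 17 → R
  i= 4: G-D =  3 → D
  i= 5: I-F =  3 → D
  i= 6: C-W =  6 → G
  i= 7: D-O = 15 → P
  i= 8: T-C = 17 → R
  i= 9: P-M =  3 → D
  i=10: K-H =  3 → D
  i=11: D-X =  6 → G
  i=12: M-X = 15 → P
  i=13: O-X = 17 → R
  i=14: M-J =  3 → D
  i=15: V-S =  3 → D
  i=16: Q-K =  6 → G
  i=17: Q-B = 15 → P
  i=18: M-V = 17 → R
  i=19: R-O =  3 → D
  i=20: J-G =  3 → D
  i=21: R-L =  6 → G
  i=22: N-Y = 15 → P
  i=23: B-K = 17 → R
  i=24: G-D =  3 → D
  shifts repeat with period 5: DGPRD

DGPRD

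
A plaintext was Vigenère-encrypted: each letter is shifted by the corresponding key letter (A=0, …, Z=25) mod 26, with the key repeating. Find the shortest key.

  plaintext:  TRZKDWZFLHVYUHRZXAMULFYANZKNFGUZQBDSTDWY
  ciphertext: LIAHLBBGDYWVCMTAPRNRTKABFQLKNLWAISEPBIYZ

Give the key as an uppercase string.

  i= 0: L-T = 18 → S
  i= 1: I-R = 17 → R
  i= 2: A-Z =  1 → B
  i= 3: H-K = 23 → X
  i= 4: L-D =  8 → I
  i= 5: B-W =  5 → F
  i= 6: B-Z =  2 → C
  i= 7: G-F =  1 → B
  i= 8: D-L = 18 → S
  i= 9: Y-H = 17 → R
  i=10: W-V =  1 → B
  i=11: V-Y = 23 → X
  i=12: C-U =  8 → I
  i=13: M-H =  5 → F
  i=14: T-R =  2 → C
  i=15: A-Z =  1 → B
  i=16: P-X = 18 → S
  i=17: R-A = 17 → R
  i=18: N-M =  1 → B
  i=19: R-U = 23 → X
  i=20: T-L =  8 → I
  i=21: K-F =  5 → F
  i=22: A-Y =  2 → C
  i=23: B-A =  1 → B
  i=24: F-N = 18 → S
  i=25: Q-Z = 17 → R
  i=26: L-K =  1 → B
  i=27: K-N = 23 → X
  i=28: N-F =  8 → I
  i=29: L-G =  5 → F
  i=30: W-U =  2 → C
  i=31: A-Z =  1 → B
  i=32: I-Q = 18 → S
  i=33: S-B = 17 → R
  i=34: E-D =  1 → B
  i=35: P-S = 23 → X
  i=36: B-T =  8 → I
  i=37: I-D =  5 → F
  i=38: Y-W =  2 → C
  i=39: Z-Y =  1 → B
  shifts repeat with period 8: SRBXIFCB

SRBXIFCB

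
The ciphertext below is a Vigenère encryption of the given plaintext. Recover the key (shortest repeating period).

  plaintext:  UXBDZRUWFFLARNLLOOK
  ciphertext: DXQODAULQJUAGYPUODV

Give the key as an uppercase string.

JAPLE

  i= 0: D-U =  9 → J
  i= 1: X-X =  0 → A
  i= 2: Q-B = 15 → P
  i= 3: O-D = 11 → L
  i= 4: D-Z =  4 → E
  i= 5: A-R =  9 → J
  i= 6: U-U =  0 → A
  i= 7: L-W = 15 → P
  i= 8: Q-F = 11 → L
  i= 9: J-F =  4 → E
  i=10: U-L =  9 → J
  i=11: A-A =  0 → A
  i=12: G-R = 15 → P
  i=13: Y-N = 11 → L
  i=14: P-L =  4 → E
  i=15: U-L =  9 → J
  i=16: O-O =  0 → A
  i=17: D-O = 15 → P
  i=18: V-K = 11 → L
  shifts repeat with period 5: JAPLE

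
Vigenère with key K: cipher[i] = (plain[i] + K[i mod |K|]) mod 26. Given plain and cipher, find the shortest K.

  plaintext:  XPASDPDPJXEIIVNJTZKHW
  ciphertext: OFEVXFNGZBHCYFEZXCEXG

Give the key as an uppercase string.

  i= 0: O-X = 17 → R
  i= 1: F-P = 16 → Q
  i= 2: E-A =  4 → E
  i= 3: V-S =  3 → D
  i= 4: X-D = 20 → U
  i= 5: F-P = 16 → Q
  i= 6: N-D = 10 → K
  i= 7: G-P = 17 → R
  i= 8: Z-J = 16 → Q
  i= 9: B-X =  4 → E
  i=10: H-E =  3 → D
  i=11: C-I = 20 → U
  i=12: Y-I = 16 → Q
  i=13: F-V = 10 → K
  i=14: E-N = 17 → R
  i=15: Z-J = 16 → Q
  i=16: X-T =  4 → E
  i=17: C-Z =  3 → D
  i=18: E-K = 20 → U
  i=19: X-H = 16 → Q
  i=20: G-W = 10 → K
  shifts repeat with period 7: RQEDUQK

RQEDUQK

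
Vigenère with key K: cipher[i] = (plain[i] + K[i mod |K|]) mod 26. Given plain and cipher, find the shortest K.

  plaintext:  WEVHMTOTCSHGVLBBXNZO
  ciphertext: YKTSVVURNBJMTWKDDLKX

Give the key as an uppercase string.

CGYLJ

  i= 0: Y-W =  2 → C
  i= 1: K-E =  6 → G
  i= 2: T-V = 24 → Y
  i= 3: S-H = 11 → L
  i= 4: V-M =  9 → J
  i= 5: V-T =  2 → C
  i= 6: U-O =  6 → G
  i= 7: R-T = 24 → Y
  i= 8: N-C = 11 → L
  i= 9: B-S =  9 → J
  i=10: J-H =  2 → C
  i=11: M-G =  6 → G
  i=12: T-V = 24 → Y
  i=13: W-L = 11 → L
  i=14: K-B =  9 → J
  i=15: D-B =  2 → C
  i=16: D-X =  6 → G
  i=17: L-N = 24 → Y
  i=18: K-Z = 11 → L
  i=19: X-O =  9 → J
  shifts repeat with period 5: CGYLJ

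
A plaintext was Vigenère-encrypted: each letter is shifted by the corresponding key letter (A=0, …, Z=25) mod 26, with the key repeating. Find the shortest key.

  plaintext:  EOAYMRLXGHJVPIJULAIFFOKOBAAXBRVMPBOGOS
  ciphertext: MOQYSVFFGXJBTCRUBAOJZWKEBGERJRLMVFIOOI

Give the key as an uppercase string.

IAQAGEU

  i= 0: M-E =  8 → I
  i= 1: O-O =  0 → A
  i= 2: Q-A = 16 → Q
  i= 3: Y-Y =  0 → A
  i= 4: S-M =  6 → G
  i= 5: V-R =  4 → E
  i= 6: F-L = 20 → U
  i= 7: F-X =  8 → I
  i= 8: G-G =  0 → A
  i= 9: X-H = 16 → Q
  i=10: J-J =  0 → A
  i=11: B-V =  6 → G
  i=12: T-P =  4 → E
  i=13: C-I = 20 → U
  i=14: R-J =  8 → I
  i=15: U-U =  0 → A
  i=16: B-L = 16 → Q
  i=17: A-A =  0 → A
  i=18: O-I =  6 → G
  i=19: J-F =  4 → E
  i=20: Z-F = 20 → U
  i=21: W-O =  8 → I
  i=22: K-K =  0 → A
  i=23: E-O = 16 → Q
  i=24: B-B =  0 → A
  i=25: G-A =  6 → G
  i=26: E-A =  4 → E
  i=27: R-X = 20 → U
  i=28: J-B =  8 → I
  i=29: R-R =  0 → A
  i=30: L-V = 16 → Q
  i=31: M-M =  0 → A
  i=32: V-P =  6 → G
  i=33: F-B =  4 → E
  i=34: I-O = 20 → U
  i=35: O-G =  8 → I
  i=36: O-O =  0 → A
  i=37: I-S = 16 → Q
  shifts repeat with period 7: IAQAGEU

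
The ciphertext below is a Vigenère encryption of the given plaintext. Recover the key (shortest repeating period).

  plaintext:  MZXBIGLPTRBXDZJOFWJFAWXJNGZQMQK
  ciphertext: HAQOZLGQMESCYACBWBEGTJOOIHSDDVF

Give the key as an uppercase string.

  i= 0: H-M = 21 → V
  i= 1: A-Z =  1 → B
  i= 2: Q-X = 19 → T
  i= 3: O-B = 13 → N
  i= 4: Z-I = 17 → R
  i= 5: L-G =  5 → F
  i= 6: G-L = 21 → V
  i= 7: Q-P =  1 → B
  i= 8: M-T = 19 → T
  i= 9: E-R = 13 → N
  i=10: S-B = 17 → R
  i=11: C-X =  5 → F
  i=12: Y-D = 21 → V
  i=13: A-Z =  1 → B
  i=14: C-J = 19 → T
  i=15: B-O = 13 → N
  i=16: W-F = 17 → R
  i=17: B-W =  5 → F
  i=18: E-J = 21 → V
  i=19: G-F =  1 → B
  i=20: T-A = 19 → T
  i=21: J-W = 13 → N
  i=22: O-X = 17 → R
  i=23: O-J =  5 → F
  i=24: I-N = 21 → V
  i=25: H-G =  1 → B
  i=26: S-Z = 19 → T
  i=27: D-Q = 13 → N
  i=28: D-M = 17 → R
  i=29: V-Q =  5 → F
  i=30: F-K = 21 → V
  shifts repeat with period 6: VBTNRF

VBTNRF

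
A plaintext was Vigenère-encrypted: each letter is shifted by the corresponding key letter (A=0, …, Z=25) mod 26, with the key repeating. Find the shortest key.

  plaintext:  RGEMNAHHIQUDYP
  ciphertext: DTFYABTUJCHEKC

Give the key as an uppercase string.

MNB

  i= 0: D-R = 12 → M
  i= 1: T-G = 13 → N
  i= 2: F-E =  1 → B
  i= 3: Y-M = 12 → M
  i= 4: A-N = 13 → N
  i= 5: B-A =  1 → B
  i= 6: T-H = 12 → M
  i= 7: U-H = 13 → N
  i= 8: J-I =  1 → B
  i= 9: C-Q = 12 → M
  i=10: H-U = 13 → N
  i=11: E-D =  1 → B
  i=12: K-Y = 12 → M
  i=13: C-P = 13 → N
  shifts repeat with period 3: MNB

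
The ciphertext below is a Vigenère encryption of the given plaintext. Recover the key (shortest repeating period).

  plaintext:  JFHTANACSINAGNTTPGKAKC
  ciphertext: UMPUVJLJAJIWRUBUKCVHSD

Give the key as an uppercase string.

LHIBVW

  i= 0: U-J = 11 → L
  i= 1: M-F =  7 → H
  i= 2: P-H =  8 → I
  i= 3: U-T =  1 → B
  i= 4: V-A = 21 → V
  i= 5: J-N = 22 → W
  i= 6: L-A = 11 → L
  i= 7: J-C =  7 → H
  i= 8: A-S =  8 → I
  i= 9: J-I =  1 → B
  i=10: I-N = 21 → V
  i=11: W-A = 22 → W
  i=12: R-G = 11 → L
  i=13: U-N =  7 → H
  i=14: B-T =  8 → I
  i=15: U-T =  1 → B
  i=16: K-P = 21 → V
  i=17: C-G = 22 → W
  i=18: V-K = 11 → L
  i=19: H-A =  7 → H
  i=20: S-K =  8 → I
  i=21: D-C =  1 → B
  shifts repeat with period 6: LHIBVW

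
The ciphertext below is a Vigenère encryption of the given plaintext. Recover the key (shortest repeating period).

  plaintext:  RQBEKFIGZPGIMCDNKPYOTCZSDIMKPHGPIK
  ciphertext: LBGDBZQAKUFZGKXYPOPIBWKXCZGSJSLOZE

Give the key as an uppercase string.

ULFZRUI

  i= 0: L-R = 20 → U
  i= 1: B-Q = 11 → L
  i= 2: G-B =  5 → F
  i= 3: D-E = 25 → Z
  i= 4: B-K = 17 → R
  i= 5: Z-F = 20 → U
  i= 6: Q-I =  8 → I
  i= 7: A-G = 20 → U
  i= 8: K-Z = 11 → L
  i= 9: U-P =  5 → F
  i=10: F-G = 25 → Z
  i=11: Z-I = 17 → R
  i=12: G-M = 20 → U
  i=13: K-C =  8 → I
  i=14: X-D = 20 → U
  i=15: Y-N = 11 → L
  i=16: P-K =  5 → F
  i=17: O-P = 25 → Z
  i=18: P-Y = 17 → R
  i=19: I-O = 20 → U
  i=20: B-T =  8 → I
  i=21: W-C = 20 → U
  i=22: K-Z = 11 → L
  i=23: X-S =  5 → F
  i=24: C-D = 25 → Z
  i=25: Z-I = 17 → R
  i=26: G-M = 20 → U
  i=27: S-K =  8 → I
  i=28: J-P = 20 → U
  i=29: S-H = 11 → L
  i=30: L-G =  5 → F
  i=31: O-P = 25 → Z
  i=32: Z-I = 17 → R
  i=33: E-K = 20 → U
  shifts repeat with period 7: ULFZRUI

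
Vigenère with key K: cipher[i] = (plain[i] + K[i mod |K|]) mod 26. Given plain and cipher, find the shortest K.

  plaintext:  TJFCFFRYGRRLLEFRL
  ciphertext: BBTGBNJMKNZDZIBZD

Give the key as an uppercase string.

  i= 0: B-T =  8 → I
  i= 1: B-J = 18 → S
  i= 2: T-F = 14 → O
  i= 3: G-C =  4 → E
  i= 4: B-F = 22 → W
  i= 5: N-F =  8 → I
  i= 6: J-R = 18 → S
  i= 7: M-Y = 14 → O
  i= 8: K-G =  4 → E
  i= 9: N-R = 22 → W
  i=10: Z-R =  8 → I
  i=11: D-L = 18 → S
  i=12: Z-L = 14 → O
  i=13: I-E =  4 → E
  i=14: B-F = 22 → W
  i=15: Z-R =  8 → I
  i=16: D-L = 18 → S
  shifts repeat with period 5: ISOEW

ISOEW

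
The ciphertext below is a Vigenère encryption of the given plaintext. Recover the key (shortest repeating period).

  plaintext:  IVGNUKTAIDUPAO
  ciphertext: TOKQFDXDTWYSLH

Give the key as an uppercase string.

  i= 0: T-I = 11 → L
  i= 1: O-V = 19 → T
  i= 2: K-G =  4 → E
  i= 3: Q-N =  3 → D
  i= 4: F-U = 11 → L
  i= 5: D-K = 19 → T
  i= 6: X-T =  4 → E
  i= 7: D-A =  3 → D
  i= 8: T-I = 11 → L
  i= 9: W-D = 19 → T
  i=10: Y-U =  4 → E
  i=11: S-P =  3 → D
  i=12: L-A = 11 → L
  i=13: H-O = 19 → T
  shifts repeat with period 4: LTED

LTED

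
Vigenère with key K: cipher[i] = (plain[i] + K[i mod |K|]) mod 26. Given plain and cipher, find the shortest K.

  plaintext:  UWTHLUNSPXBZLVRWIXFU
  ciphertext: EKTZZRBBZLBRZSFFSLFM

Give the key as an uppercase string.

KOASOXOJ

  i= 0: E-U = 10 → K
  i= 1: K-W = 14 → O
  i= 2: T-T =  0 → A
  i= 3: Z-H = 18 → S
  i= 4: Z-L = 14 → O
  i= 5: R-U = 23 → X
  i= 6: B-N = 14 → O
  i= 7: B-S =  9 → J
  i= 8: Z-P = 10 → K
  i= 9: L-X = 14 → O
  i=10: B-B =  0 → A
  i=11: R-Z = 18 → S
  i=12: Z-L = 14 → O
  i=13: S-V = 23 → X
  i=14: F-R = 14 → O
  i=15: F-W =  9 → J
  i=16: S-I = 10 → K
  i=17: L-X = 14 → O
  i=18: F-F =  0 → A
  i=19: M-U = 18 → S
  shifts repeat with period 8: KOASOXOJ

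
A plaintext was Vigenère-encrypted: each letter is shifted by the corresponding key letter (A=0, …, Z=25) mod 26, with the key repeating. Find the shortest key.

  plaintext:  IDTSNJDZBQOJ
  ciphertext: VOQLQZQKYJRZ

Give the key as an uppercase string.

  i= 0: V-I = 13 → N
  i= 1: O-D = 11 → L
  i= 2: Q-T = 23 → X
  i= 3: L-S = 19 → T
  i= 4: Q-N =  3 → D
  i= 5: Z-J = 16 → Q
  i= 6: Q-D = 13 → N
  i= 7: K-Z = 11 → L
  i= 8: Y-B = 23 → X
  i= 9: J-Q = 19 → T
  i=10: R-O =  3 → D
  i=11: Z-J = 16 → Q
  shifts repeat with period 6: NLXTDQ

NLXTDQ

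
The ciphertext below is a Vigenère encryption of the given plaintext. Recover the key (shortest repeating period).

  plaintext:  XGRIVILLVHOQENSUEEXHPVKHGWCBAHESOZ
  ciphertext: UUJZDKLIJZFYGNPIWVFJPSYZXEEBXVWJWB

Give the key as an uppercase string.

  i= 0: U-X = 23 → X
  i= 1: U-G = 14 → O
  i= 2: J-R = 18 → S
  i= 3: Z-I = 17 → R
  i= 4: D-V =  8 → I
  i= 5: K-I =  2 → C
  i= 6: L-L =  0 → A
  i= 7: I-L = 23 → X
  i= 8: J-V = 14 → O
  i= 9: Z-H = 18 → S
  i=10: F-O = 17 → R
  i=11: Y-Q =  8 → I
  i=12: G-E =  2 → C
  i=13: N-N =  0 → A
  i=14: P-S = 23 → X
  i=15: I-U = 14 → O
  i=16: W-E = 18 → S
  i=17: V-E = 17 → R
  i=18: F-X =  8 → I
  i=19: J-H =  2 → C
  i=20: P-P =  0 → A
  i=21: S-V = 23 → X
  i=22: Y-K = 14 → O
  i=23: Z-H = 18 → S
  i=24: X-G = 17 → R
  i=25: E-W =  8 → I
  i=26: E-C =  2 → C
  i=27: B-B =  0 → A
  i=28: X-A = 23 → X
  i=29: V-H = 14 → O
  i=30: W-E = 18 → S
  i=31: J-S = 17 → R
  i=32: W-O =  8 → I
  i=33: B-Z =  2 → C
  shifts repeat with period 7: XOSRICA

XOSRICA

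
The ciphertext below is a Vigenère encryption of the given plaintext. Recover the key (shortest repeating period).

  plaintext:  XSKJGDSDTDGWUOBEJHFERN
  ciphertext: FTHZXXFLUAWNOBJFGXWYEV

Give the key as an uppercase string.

IBXQRUN

  i= 0: F-X =  8 → I
  i= 1: T-S =  1 → B
  i= 2: H-K = 23 → X
  i= 3: Z-J = 16 → Q
  i= 4: X-G = 17 → R
  i= 5: X-D = 20 → U
  i= 6: F-S = 13 → N
  i= 7: L-D =  8 → I
  i= 8: U-T =  1 → B
  i= 9: A-D = 23 → X
  i=10: W-G = 16 → Q
  i=11: N-W = 17 → R
  i=12: O-U = 20 → U
  i=13: B-O = 13 → N
  i=14: J-B =  8 → I
  i=15: F-E =  1 → B
  i=16: G-J = 23 → X
  i=17: X-H = 16 → Q
  i=18: W-F = 17 → R
  i=19: Y-E = 20 → U
  i=20: E-R = 13 → N
  i=21: V-N =  8 → I
  shifts repeat with period 7: IBXQRUN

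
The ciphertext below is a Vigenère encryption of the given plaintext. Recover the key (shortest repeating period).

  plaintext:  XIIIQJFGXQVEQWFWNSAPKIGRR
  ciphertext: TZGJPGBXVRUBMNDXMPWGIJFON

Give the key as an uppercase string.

WRYBZX

  i= 0: T-X = 22 → W
  i= 1: Z-I = 17 → R
  i= 2: G-I = 24 → Y
  i= 3: J-I =  1 → B
  i= 4: P-Q = 25 → Z
  i= 5: G-J = 23 → X
  i= 6: B-F = 22 → W
  i= 7: X-G = 17 → R
  i= 8: V-X = 24 → Y
  i= 9: R-Q =  1 → B
  i=10: U-V = 25 → Z
  i=11: B-E = 23 → X
  i=12: M-Q = 22 → W
  i=13: N-W = 17 → R
  i=14: D-F = 24 → Y
  i=15: X-W =  1 → B
  i=16: M-N = 25 → Z
  i=17: P-S = 23 → X
  i=18: W-A = 22 → W
  i=19: G-P = 17 → R
  i=20: I-K = 24 → Y
  i=21: J-I =  1 → B
  i=22: F-G = 25 → Z
  i=23: O-R = 23 → X
  i=24: N-R = 22 → W
  shifts repeat with period 6: WRYBZX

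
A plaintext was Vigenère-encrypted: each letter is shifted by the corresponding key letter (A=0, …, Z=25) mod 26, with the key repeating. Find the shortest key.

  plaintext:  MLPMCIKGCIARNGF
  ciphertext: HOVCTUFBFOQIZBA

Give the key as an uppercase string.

VDGQRMV

  i= 0: H-M = 21 → V
  i= 1: O-L =  3 → D
  i= 2: V-P =  6 → G
  i= 3: C-M = 16 → Q
  i= 4: T-C = 17 → R
  i= 5: U-I = 12 → M
  i= 6: F-K = 21 → V
  i= 7: B-G = 21 → V
  i= 8: F-C =  3 → D
  i= 9: O-I =  6 → G
  i=10: Q-A = 16 → Q
  i=11: I-R = 17 → R
  i=12: Z-N = 12 → M
  i=13: B-G = 21 → V
  i=14: A-F = 21 → V
  shifts repeat with period 7: VDGQRMV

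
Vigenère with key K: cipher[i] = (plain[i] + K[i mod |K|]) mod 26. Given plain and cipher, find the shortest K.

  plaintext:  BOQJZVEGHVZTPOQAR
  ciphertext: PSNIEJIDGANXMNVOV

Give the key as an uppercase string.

OEXZF

  i= 0: P-B = 14 → O
  i= 1: S-O =  4 → E
  i= 2: N-Q = 23 → X
  i= 3: I-J = 25 → Z
  i= 4: E-Z =  5 → F
  i= 5: J-V = 14 → O
  i= 6: I-E =  4 → E
  i= 7: D-G = 23 → X
  i= 8: G-H = 25 → Z
  i= 9: A-V =  5 → F
  i=10: N-Z = 14 → O
  i=11: X-T =  4 → E
  i=12: M-P = 23 → X
  i=13: N-O = 25 → Z
  i=14: V-Q =  5 → F
  i=15: O-A = 14 → O
  i=16: V-R =  4 → E
  shifts repeat with period 5: OEXZF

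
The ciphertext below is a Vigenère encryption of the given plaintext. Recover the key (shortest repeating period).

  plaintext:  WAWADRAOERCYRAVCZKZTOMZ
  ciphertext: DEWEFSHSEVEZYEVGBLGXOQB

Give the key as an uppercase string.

HEAECB

  i= 0: D-W =  7 → H
  i= 1: E-A =  4 → E
  i= 2: W-W =  0 → A
  i= 3: E-A =  4 → E
  i= 4: F-D =  2 → C
  i= 5: S-R =  1 → B
  i= 6: H-A =  7 → H
  i= 7: S-O =  4 → E
  i= 8: E-E =  0 → A
  i= 9: V-R =  4 → E
  i=10: E-C =  2 → C
  i=11: Z-Y =  1 → B
  i=12: Y-R =  7 → H
  i=13: E-A =  4 → E
  i=14: V-V =  0 → A
  i=15: G-C =  4 → E
  i=16: B-Z =  2 → C
  i=17: L-K =  1 → B
  i=18: G-Z =  7 → H
  i=19: X-T =  4 → E
  i=20: O-O =  0 → A
  i=21: Q-M =  4 → E
  i=22: B-Z =  2 → C
  shifts repeat with period 6: HEAECB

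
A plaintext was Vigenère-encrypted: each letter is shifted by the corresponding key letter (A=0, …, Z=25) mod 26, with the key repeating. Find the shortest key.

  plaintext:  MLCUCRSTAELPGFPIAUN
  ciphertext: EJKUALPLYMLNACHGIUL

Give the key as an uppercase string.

SYIAYUX

  i= 0: E-M = 18 → S
  i= 1: J-L = 24 → Y
  i= 2: K-C =  8 → I
  i= 3: U-U =  0 → A
  i= 4: A-C = 24 → Y
  i= 5: L-R = 20 → U
  i= 6: P-S = 23 → X
  i= 7: L-T = 18 → S
  i= 8: Y-A = 24 → Y
  i= 9: M-E =  8 → I
  i=10: L-L =  0 → A
  i=11: N-P = 24 → Y
  i=12: A-G = 20 → U
  i=13: C-F = 23 → X
  i=14: H-P = 18 → S
  i=15: G-I = 24 → Y
  i=16: I-A =  8 → I
  i=17: U-U =  0 → A
  i=18: L-N = 24 → Y
  shifts repeat with period 7: SYIAYUX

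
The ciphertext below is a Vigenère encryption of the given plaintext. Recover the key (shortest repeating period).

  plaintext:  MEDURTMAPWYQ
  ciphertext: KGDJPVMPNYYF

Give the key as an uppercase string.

  i= 0: K-M = 24 → Y
  i= 1: G-E =  2 → C
  i= 2: D-D =  0 → A
  i= 3: J-U = 15 → P
  i= 4: P-R = 24 → Y
  i= 5: V-T =  2 → C
  i= 6: M-M =  0 → A
  i= 7: P-A = 15 → P
  i= 8: N-P = 24 → Y
  i= 9: Y-W =  2 → C
  i=10: Y-Y =  0 → A
  i=11: F-Q = 15 → P
  shifts repeat with period 4: YCAP

YCAP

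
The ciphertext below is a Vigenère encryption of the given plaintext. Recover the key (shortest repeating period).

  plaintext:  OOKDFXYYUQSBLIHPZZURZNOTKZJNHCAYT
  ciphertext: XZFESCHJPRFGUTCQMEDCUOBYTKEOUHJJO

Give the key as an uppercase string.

  i= 0: X-O =  9 → J
  i= 1: Z-O = 11 → L
  i= 2: F-K = 21 → V
  i= 3: E-D =  1 → B
  i= 4: S-F = 13 → N
  i= 5: C-X =  5 → F
  i= 6: H-Y =  9 → J
  i= 7: J-Y = 11 → L
  i= 8: P-U = 21 → V
  i= 9: R-Q =  1 → B
  i=10: F-S = 13 → N
  i=11: G-B =  5 → F
  i=12: U-L =  9 → J
  i=13: T-I = 11 → L
  i=14: C-H = 21 → V
  i=15: Q-P =  1 → B
  i=16: M-Z = 13 → N
  i=17: E-Z =  5 → F
  i=18: D-U =  9 → J
  i=19: C-R = 11 → L
  i=20: U-Z = 21 → V
  i=21: O-N =  1 → B
  i=22: B-O = 13 → N
  i=23: Y-T =  5 → F
  i=24: T-K =  9 → J
  i=25: K-Z = 11 → L
  i=26: E-J = 21 → V
  i=27: O-N =  1 → B
  i=28: U-H = 13 → N
  i=29: H-C =  5 → F
  i=30: J-A =  9 → J
  i=31: J-Y = 11 → L
  i=32: O-T = 21 → V
  shifts repeat with period 6: JLVBNF

JLVBNF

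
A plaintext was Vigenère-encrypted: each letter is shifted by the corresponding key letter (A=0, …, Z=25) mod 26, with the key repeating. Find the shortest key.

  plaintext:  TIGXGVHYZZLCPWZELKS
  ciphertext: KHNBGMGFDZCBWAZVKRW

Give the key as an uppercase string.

RZHEA

  i= 0: K-T = 17 → R
  i= 1: H-I = 25 → Z
  i= 2: N-G =  7 → H
  i= 3: B-X =  4 → E
  i= 4: G-G =  0 → A
  i= 5: M-V = 17 → R
  i= 6: G-H = 25 → Z
  i= 7: F-Y =  7 → H
  i= 8: D-Z =  4 → E
  i= 9: Z-Z =  0 → A
  i=10: C-L = 17 → R
  i=11: B-C = 25 → Z
  i=12: W-P =  7 → H
  i=13: A-W =  4 → E
  i=14: Z-Z =  0 → A
  i=15: V-E = 17 → R
  i=16: K-L = 25 → Z
  i=17: R-K =  7 → H
  i=18: W-S =  4 → E
  shifts repeat with period 5: RZHEA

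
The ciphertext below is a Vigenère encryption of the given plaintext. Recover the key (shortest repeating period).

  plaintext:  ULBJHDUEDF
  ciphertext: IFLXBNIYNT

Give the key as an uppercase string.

OUK

  i= 0: I-U = 14 → O
  i= 1: F-L = 20 → U
  i= 2: L-B = 10 → K
  i= 3: X-J = 14 → O
  i= 4: B-H = 20 → U
  i= 5: N-D = 10 → K
  i= 6: I-U = 14 → O
  i= 7: Y-E = 20 → U
  i= 8: N-D = 10 → K
  i= 9: T-F = 14 → O
  shifts repeat with period 3: OUK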